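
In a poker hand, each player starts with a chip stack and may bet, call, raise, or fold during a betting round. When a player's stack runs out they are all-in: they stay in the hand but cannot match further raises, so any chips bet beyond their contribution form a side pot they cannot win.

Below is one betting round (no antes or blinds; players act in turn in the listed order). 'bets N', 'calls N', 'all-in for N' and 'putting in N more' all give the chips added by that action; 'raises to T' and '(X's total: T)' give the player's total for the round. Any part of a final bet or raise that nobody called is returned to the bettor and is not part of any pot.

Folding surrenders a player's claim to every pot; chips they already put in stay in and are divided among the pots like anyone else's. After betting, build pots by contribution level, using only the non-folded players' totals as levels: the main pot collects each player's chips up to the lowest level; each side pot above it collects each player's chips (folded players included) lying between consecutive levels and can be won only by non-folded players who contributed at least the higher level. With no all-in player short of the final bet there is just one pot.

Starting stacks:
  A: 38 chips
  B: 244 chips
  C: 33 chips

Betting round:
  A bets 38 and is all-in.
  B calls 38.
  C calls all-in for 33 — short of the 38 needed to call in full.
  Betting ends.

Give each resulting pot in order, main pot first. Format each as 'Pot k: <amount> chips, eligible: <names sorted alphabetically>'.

Pot 1: 99 chips, eligible: A, B, C
Pot 2: 10 chips, eligible: A, B

Derivation:
Contributions: A=38, B=38, C=33
Pot levels (distinct totals of non-folded players): 33, 38
Layer 1-33: 33 each from A, B, C = 33*3 = 99 chips; eligible A, B, C
Layer 34-38: 5 each from A, B = 5*2 = 10 chips; eligible A, B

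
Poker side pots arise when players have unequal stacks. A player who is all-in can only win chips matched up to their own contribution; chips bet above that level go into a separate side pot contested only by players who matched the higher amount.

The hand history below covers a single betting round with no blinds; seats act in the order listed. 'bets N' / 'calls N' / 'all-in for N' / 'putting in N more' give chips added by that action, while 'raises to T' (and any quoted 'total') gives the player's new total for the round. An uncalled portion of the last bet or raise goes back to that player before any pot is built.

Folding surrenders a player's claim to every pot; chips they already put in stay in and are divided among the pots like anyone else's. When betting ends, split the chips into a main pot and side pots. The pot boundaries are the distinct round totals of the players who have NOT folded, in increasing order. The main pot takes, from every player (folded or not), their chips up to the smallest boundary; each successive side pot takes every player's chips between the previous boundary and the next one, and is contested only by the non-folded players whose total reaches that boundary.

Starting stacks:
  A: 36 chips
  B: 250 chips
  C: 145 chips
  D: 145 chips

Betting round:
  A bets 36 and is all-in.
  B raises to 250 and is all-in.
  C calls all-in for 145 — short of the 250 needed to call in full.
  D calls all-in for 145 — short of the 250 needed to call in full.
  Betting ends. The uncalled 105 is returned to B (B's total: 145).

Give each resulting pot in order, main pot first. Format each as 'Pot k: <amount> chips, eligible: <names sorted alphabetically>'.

Contributions (after 105 returned to B): A=36, B=145, C=145, D=145
Pot levels (distinct totals of non-folded players): 36, 145
Layer 1-36: 36 each from A, B, C, D = 36*4 = 144 chips; eligible A, B, C, D
Layer 37-145: 109 each from B, C, D = 109*3 = 327 chips; eligible B, C, D

Pot 1: 144 chips, eligible: A, B, C, D
Pot 2: 327 chips, eligible: B, C, D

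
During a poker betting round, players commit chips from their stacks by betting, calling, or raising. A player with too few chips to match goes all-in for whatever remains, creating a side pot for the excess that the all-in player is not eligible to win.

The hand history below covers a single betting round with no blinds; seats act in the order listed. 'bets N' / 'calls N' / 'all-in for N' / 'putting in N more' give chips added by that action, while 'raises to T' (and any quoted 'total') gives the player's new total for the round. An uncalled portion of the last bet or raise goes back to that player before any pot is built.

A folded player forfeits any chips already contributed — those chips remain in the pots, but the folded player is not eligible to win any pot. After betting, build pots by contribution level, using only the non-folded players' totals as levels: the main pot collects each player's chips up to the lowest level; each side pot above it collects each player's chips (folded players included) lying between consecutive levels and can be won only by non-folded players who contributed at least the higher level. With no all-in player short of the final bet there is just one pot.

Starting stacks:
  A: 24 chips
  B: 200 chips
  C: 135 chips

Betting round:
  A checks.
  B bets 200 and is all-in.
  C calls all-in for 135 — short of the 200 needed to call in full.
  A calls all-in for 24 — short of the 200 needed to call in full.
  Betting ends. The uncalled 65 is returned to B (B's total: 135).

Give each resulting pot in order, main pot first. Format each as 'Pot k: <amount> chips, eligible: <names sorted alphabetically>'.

Pot 1: 72 chips, eligible: A, B, C
Pot 2: 222 chips, eligible: B, C

Derivation:
Contributions (after 65 returned to B): A=24, B=135, C=135
Pot levels (distinct totals of non-folded players): 24, 135
Layer 1-24: 24 each from A, B, C = 24*3 = 72 chips; eligible A, B, C
Layer 25-135: 111 each from B, C = 111*2 = 222 chips; eligible B, C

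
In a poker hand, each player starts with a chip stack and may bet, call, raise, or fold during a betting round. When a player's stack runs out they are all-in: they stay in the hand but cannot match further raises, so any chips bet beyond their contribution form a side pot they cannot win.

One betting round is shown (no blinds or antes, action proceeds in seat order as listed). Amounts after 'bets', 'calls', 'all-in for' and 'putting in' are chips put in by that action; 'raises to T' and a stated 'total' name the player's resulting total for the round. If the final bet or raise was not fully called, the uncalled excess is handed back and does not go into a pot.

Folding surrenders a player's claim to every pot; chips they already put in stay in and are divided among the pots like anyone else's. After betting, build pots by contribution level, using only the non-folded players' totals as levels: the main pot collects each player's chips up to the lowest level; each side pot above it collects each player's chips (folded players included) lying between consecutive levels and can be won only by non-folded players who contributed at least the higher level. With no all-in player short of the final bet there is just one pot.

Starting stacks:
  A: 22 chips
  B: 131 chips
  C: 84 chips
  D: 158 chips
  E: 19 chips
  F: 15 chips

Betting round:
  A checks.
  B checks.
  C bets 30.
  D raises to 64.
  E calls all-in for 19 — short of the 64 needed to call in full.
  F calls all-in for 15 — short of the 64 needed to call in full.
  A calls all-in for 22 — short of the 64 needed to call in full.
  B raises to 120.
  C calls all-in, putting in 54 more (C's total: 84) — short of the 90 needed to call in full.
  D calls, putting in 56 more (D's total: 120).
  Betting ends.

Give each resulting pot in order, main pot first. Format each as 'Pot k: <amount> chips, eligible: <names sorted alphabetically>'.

Contributions: A=22, B=120, C=84, D=120, E=19, F=15
Pot levels (distinct totals of non-folded players): 15, 19, 22, 84, 120
Layer 1-15: 15 each from A, B, C, D, E, F = 15*6 = 90 chips; eligible A, B, C, D, E, F
Layer 16-19: 4 each from A, B, C, D, E = 4*5 = 20 chips; eligible A, B, C, D, E
Layer 20-22: 3 each from A, B, C, D = 3*4 = 12 chips; eligible A, B, C, D
Layer 23-84: 62 each from B, C, D = 62*3 = 186 chips; eligible B, C, D
Layer 85-120: 36 each from B, D = 36*2 = 72 chips; eligible B, D

Pot 1: 90 chips, eligible: A, B, C, D, E, F
Pot 2: 20 chips, eligible: A, B, C, D, E
Pot 3: 12 chips, eligible: A, B, C, D
Pot 4: 186 chips, eligible: B, C, D
Pot 5: 72 chips, eligible: B, D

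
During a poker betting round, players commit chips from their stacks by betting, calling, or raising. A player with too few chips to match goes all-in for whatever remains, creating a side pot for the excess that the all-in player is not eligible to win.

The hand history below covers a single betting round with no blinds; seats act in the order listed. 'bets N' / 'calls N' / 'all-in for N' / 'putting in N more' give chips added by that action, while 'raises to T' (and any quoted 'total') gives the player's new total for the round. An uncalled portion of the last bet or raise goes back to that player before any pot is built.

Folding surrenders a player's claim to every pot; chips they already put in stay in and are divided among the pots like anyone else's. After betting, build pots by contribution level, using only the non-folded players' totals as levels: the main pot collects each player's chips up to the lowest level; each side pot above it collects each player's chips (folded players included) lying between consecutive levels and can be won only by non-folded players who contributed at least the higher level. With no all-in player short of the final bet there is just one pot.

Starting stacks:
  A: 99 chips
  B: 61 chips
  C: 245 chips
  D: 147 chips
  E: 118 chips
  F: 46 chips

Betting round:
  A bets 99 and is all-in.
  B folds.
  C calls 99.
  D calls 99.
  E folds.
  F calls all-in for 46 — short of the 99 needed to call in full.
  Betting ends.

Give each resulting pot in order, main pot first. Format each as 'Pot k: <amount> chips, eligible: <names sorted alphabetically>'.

Pot 1: 184 chips, eligible: A, C, D, F
Pot 2: 159 chips, eligible: A, C, D

Derivation:
Contributions: A=99, C=99, D=99, F=46
Folded: B, E
Pot levels (distinct totals of non-folded players): 46, 99
Layer 1-46: 46 each from A, C, D, F = 46*4 = 184 chips; eligible A, C, D, F
Layer 47-99: 53 each from A, C, D = 53*3 = 159 chips; eligible A, C, D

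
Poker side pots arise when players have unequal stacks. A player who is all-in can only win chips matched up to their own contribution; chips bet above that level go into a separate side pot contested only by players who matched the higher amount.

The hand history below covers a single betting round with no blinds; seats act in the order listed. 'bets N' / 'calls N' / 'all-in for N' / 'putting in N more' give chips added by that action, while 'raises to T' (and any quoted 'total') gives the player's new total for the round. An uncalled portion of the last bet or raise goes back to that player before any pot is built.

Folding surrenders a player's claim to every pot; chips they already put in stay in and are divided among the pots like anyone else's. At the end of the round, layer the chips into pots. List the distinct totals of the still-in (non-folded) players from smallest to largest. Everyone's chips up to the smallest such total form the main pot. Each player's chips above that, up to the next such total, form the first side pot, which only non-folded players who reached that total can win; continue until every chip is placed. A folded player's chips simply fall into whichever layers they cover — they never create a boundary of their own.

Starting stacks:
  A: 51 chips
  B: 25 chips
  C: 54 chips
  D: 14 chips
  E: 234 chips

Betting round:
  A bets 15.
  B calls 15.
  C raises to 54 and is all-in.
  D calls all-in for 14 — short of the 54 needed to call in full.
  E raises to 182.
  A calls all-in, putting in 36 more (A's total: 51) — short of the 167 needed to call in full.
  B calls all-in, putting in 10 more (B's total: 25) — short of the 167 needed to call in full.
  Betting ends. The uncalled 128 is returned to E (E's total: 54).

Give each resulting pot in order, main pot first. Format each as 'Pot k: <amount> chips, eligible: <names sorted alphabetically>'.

Pot 1: 70 chips, eligible: A, B, C, D, E
Pot 2: 44 chips, eligible: A, B, C, E
Pot 3: 78 chips, eligible: A, C, E
Pot 4: 6 chips, eligible: C, E

Derivation:
Contributions (after 128 returned to E): A=51, B=25, C=54, D=14, E=54
Pot levels (distinct totals of non-folded players): 14, 25, 51, 54
Layer 1-14: 14 each from A, B, C, D, E = 14*5 = 70 chips; eligible A, B, C, D, E
Layer 15-25: 11 each from A, B, C, E = 11*4 = 44 chips; eligible A, B, C, E
Layer 26-51: 26 each from A, C, E = 26*3 = 78 chips; eligible A, C, E
Layer 52-54: 3 each from C, E = 3*2 = 6 chips; eligible C, E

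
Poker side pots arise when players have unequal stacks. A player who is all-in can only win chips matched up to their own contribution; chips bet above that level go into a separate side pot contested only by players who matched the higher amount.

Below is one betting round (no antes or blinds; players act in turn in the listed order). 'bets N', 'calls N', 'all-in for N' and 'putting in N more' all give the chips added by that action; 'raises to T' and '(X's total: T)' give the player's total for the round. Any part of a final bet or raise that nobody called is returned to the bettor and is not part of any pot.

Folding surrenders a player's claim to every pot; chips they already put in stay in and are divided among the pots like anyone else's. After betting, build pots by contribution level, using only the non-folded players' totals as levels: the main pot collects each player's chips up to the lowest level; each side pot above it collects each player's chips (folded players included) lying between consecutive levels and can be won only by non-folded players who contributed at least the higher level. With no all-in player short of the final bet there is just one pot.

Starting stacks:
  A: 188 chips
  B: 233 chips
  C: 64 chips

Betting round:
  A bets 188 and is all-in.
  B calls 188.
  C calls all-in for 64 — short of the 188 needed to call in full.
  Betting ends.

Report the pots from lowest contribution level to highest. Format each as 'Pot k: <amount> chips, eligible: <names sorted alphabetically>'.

Pot 1: 192 chips, eligible: A, B, C
Pot 2: 248 chips, eligible: A, B

Derivation:
Contributions: A=188, B=188, C=64
Pot levels (distinct totals of non-folded players): 64, 188
Layer 1-64: 64 each from A, B, C = 64*3 = 192 chips; eligible A, B, C
Layer 65-188: 124 each from A, B = 124*2 = 248 chips; eligible A, B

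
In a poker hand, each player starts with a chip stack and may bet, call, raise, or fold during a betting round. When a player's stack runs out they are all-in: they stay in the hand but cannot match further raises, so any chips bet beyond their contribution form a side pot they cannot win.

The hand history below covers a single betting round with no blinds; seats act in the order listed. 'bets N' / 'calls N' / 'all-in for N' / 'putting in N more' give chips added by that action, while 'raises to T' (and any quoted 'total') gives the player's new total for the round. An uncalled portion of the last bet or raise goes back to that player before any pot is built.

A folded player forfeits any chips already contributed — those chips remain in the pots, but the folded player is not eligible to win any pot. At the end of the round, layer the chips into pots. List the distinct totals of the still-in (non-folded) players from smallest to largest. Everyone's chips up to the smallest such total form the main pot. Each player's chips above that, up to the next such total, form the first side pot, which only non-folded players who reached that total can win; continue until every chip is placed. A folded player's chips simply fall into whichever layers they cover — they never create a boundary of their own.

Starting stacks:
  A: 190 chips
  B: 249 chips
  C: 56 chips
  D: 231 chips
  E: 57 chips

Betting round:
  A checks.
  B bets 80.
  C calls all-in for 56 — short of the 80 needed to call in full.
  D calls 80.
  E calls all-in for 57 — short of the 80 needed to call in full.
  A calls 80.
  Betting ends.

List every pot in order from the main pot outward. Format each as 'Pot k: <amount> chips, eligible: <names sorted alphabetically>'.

Pot 1: 280 chips, eligible: A, B, C, D, E
Pot 2: 4 chips, eligible: A, B, D, E
Pot 3: 69 chips, eligible: A, B, D

Derivation:
Contributions: A=80, B=80, C=56, D=80, E=57
Pot levels (distinct totals of non-folded players): 56, 57, 80
Layer 1-56: 56 each from A, B, C, D, E = 56*5 = 280 chips; eligible A, B, C, D, E
Layer 57-57: 1 each from A, B, D, E = 1*4 = 4 chips; eligible A, B, D, E
Layer 58-80: 23 each from A, B, D = 23*3 = 69 chips; eligible A, B, D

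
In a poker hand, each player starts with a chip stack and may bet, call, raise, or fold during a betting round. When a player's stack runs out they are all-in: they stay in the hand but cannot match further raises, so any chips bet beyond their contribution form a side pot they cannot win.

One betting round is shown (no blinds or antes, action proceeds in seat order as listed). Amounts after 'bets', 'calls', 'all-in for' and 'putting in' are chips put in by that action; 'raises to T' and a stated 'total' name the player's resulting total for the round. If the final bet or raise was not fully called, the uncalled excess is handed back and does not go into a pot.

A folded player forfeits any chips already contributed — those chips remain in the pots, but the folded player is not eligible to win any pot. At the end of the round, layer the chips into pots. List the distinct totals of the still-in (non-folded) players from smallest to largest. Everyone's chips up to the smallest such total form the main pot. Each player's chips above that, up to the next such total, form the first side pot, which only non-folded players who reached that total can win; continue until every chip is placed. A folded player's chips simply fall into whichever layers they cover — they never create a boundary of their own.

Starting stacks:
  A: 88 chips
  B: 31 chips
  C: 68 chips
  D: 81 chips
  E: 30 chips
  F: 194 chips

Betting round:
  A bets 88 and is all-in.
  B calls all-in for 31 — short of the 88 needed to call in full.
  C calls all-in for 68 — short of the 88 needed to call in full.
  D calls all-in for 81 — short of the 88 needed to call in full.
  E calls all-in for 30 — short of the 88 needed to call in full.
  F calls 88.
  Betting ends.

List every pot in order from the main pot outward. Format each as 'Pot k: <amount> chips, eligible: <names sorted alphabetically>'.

Pot 1: 180 chips, eligible: A, B, C, D, E, F
Pot 2: 5 chips, eligible: A, B, C, D, F
Pot 3: 148 chips, eligible: A, C, D, F
Pot 4: 39 chips, eligible: A, D, F
Pot 5: 14 chips, eligible: A, F

Derivation:
Contributions: A=88, B=31, C=68, D=81, E=30, F=88
Pot levels (distinct totals of non-folded players): 30, 31, 68, 81, 88
Layer 1-30: 30 each from A, B, C, D, E, F = 30*6 = 180 chips; eligible A, B, C, D, E, F
Layer 31-31: 1 each from A, B, C, D, F = 1*5 = 5 chips; eligible A, B, C, D, F
Layer 32-68: 37 each from A, C, D, F = 37*4 = 148 chips; eligible A, C, D, F
Layer 69-81: 13 each from A, D, F = 13*3 = 39 chips; eligible A, D, F
Layer 82-88: 7 each from A, F = 7*2 = 14 chips; eligible A, F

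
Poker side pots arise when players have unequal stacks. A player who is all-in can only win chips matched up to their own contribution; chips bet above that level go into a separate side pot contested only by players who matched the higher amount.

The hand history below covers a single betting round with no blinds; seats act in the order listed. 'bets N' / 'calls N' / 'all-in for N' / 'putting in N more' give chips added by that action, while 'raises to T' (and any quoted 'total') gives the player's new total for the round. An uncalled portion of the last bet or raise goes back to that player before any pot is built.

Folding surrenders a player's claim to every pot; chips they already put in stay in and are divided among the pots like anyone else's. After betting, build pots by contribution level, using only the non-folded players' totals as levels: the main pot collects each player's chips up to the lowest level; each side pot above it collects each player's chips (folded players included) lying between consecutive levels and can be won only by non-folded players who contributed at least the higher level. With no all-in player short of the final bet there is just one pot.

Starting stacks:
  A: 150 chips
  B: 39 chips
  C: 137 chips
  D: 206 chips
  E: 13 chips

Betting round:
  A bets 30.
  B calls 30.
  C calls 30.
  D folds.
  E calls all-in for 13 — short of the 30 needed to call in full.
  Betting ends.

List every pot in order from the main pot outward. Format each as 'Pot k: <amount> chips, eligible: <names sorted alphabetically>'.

Contributions: A=30, B=30, C=30, E=13
Folded: D
Pot levels (distinct totals of non-folded players): 13, 30
Layer 1-13: 13 each from A, B, C, E = 13*4 = 52 chips; eligible A, B, C, E
Layer 14-30: 17 each from A, B, C = 17*3 = 51 chips; eligible A, B, C

Pot 1: 52 chips, eligible: A, B, C, E
Pot 2: 51 chips, eligible: A, B, C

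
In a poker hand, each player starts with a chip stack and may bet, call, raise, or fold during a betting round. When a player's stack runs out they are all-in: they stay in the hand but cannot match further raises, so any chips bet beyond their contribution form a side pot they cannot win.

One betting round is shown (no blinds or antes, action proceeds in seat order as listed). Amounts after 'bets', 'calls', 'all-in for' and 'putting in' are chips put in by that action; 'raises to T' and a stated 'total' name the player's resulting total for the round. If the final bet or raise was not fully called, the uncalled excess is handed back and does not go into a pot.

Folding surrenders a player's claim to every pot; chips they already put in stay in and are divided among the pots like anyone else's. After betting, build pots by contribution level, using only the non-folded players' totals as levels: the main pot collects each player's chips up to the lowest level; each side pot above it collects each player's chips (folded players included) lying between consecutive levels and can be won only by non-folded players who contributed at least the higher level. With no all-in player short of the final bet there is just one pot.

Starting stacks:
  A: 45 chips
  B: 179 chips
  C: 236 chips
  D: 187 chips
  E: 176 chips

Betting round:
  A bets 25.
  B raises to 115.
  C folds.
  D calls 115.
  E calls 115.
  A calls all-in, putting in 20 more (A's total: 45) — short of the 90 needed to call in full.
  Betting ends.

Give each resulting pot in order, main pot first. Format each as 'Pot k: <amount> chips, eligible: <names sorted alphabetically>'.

Contributions: A=45, B=115, D=115, E=115
Folded: C
Pot levels (distinct totals of non-folded players): 45, 115
Layer 1-45: 45 each from A, B, D, E = 45*4 = 180 chips; eligible A, B, D, E
Layer 46-115: 70 each from B, D, E = 70*3 = 210 chips; eligible B, D, E

Pot 1: 180 chips, eligible: A, B, D, E
Pot 2: 210 chips, eligible: B, D, E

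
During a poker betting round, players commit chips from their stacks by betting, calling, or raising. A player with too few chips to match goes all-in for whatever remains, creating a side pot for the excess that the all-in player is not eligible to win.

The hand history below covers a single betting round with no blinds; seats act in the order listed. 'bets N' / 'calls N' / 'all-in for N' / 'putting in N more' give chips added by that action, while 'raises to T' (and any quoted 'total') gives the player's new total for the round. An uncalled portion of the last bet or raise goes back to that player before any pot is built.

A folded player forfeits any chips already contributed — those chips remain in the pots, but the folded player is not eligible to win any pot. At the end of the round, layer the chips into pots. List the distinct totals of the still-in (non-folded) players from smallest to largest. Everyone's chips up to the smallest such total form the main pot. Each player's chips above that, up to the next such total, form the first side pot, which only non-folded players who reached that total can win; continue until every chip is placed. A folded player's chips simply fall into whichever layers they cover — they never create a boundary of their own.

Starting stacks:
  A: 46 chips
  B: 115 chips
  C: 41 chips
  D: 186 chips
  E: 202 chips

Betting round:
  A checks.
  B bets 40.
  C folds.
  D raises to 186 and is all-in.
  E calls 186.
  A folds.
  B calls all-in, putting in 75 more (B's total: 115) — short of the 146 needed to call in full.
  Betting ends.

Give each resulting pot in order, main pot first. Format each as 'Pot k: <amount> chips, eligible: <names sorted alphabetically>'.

Pot 1: 345 chips, eligible: B, D, E
Pot 2: 142 chips, eligible: D, E

Derivation:
Contributions: B=115, D=186, E=186
Folded: A, C
Pot levels (distinct totals of non-folded players): 115, 186
Layer 1-115: 115 each from B, D, E = 115*3 = 345 chips; eligible B, D, E
Layer 116-186: 71 each from D, E = 71*2 = 142 chips; eligible D, E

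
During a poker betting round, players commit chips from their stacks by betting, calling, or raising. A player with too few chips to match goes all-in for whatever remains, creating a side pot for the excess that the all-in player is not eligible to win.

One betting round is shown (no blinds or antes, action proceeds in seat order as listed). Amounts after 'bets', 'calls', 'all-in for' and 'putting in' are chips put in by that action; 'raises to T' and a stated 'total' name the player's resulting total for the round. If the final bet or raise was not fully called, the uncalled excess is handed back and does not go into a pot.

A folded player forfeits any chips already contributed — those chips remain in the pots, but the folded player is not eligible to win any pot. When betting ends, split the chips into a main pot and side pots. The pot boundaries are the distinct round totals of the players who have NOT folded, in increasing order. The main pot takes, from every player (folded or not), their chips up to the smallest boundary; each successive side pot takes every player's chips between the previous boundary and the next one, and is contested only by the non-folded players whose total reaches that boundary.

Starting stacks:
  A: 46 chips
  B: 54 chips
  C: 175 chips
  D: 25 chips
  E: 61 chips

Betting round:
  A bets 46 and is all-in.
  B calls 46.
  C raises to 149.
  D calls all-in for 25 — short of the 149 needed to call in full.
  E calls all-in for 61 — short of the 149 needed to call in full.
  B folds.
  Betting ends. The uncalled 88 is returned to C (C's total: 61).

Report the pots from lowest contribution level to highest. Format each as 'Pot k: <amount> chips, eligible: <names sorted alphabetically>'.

Contributions (after 88 returned to C): A=46, B=46, C=61, D=25, E=61
Folded: B
Pot levels (distinct totals of non-folded players): 25, 46, 61
Layer 1-25: 25 each from A, B, C, D, E = 25*5 = 125 chips; eligible A, C, D, E
Layer 26-46: 21 each from A, B, C, E = 21*4 = 84 chips; eligible A, C, E
Layer 47-61: 15 each from C, E = 15*2 = 30 chips; eligible C, E

Pot 1: 125 chips, eligible: A, C, D, E
Pot 2: 84 chips, eligible: A, C, E
Pot 3: 30 chips, eligible: C, E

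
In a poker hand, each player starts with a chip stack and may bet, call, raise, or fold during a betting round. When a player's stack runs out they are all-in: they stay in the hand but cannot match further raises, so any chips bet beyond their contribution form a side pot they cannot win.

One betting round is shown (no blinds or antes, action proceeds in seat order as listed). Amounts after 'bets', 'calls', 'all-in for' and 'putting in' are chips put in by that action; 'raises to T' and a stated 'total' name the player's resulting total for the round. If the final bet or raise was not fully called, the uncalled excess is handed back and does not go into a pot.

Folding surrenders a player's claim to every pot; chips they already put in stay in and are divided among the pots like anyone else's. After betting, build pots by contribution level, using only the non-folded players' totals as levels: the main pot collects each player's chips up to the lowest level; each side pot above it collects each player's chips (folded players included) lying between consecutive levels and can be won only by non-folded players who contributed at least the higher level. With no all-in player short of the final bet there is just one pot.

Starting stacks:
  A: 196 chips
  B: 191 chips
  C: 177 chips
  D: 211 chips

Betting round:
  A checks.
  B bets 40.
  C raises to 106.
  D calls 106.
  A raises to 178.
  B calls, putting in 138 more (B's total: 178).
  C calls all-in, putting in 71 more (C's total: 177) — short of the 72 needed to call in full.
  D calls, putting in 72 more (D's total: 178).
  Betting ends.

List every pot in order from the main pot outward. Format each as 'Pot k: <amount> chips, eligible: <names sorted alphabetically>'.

Pot 1: 708 chips, eligible: A, B, C, D
Pot 2: 3 chips, eligible: A, B, D

Derivation:
Contributions: A=178, B=178, C=177, D=178
Pot levels (distinct totals of non-folded players): 177, 178
Layer 1-177: 177 each from A, B, C, D = 177*4 = 708 chips; eligible A, B, C, D
Layer 178-178: 1 each from A, B, D = 1*3 = 3 chips; eligible A, B, D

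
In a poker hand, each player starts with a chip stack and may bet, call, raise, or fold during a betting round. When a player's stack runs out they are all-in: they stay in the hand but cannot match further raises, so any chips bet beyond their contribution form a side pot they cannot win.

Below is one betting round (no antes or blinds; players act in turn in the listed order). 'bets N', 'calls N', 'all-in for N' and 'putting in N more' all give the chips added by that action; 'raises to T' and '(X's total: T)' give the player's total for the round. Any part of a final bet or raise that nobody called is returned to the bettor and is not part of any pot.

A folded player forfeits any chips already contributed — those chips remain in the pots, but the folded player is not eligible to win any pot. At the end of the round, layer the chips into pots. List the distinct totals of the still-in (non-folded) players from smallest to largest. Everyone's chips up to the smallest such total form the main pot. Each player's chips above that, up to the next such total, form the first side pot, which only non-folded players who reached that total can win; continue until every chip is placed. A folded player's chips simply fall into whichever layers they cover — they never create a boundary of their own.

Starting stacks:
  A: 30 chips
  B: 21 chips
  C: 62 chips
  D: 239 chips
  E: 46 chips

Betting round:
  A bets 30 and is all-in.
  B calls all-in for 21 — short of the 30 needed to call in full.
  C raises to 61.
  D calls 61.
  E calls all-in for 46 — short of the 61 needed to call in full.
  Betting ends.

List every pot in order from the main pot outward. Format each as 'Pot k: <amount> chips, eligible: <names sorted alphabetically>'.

Contributions: A=30, B=21, C=61, D=61, E=46
Pot levels (distinct totals of non-folded players): 21, 30, 46, 61
Layer 1-21: 21 each from A, B, C, D, E = 21*5 = 105 chips; eligible A, B, C, D, E
Layer 22-30: 9 each from A, C, D, E = 9*4 = 36 chips; eligible A, C, D, E
Layer 31-46: 16 each from C, D, E = 16*3 = 48 chips; eligible C, D, E
Layer 47-61: 15 each from C, D = 15*2 = 30 chips; eligible C, D

Pot 1: 105 chips, eligible: A, B, C, D, E
Pot 2: 36 chips, eligible: A, C, D, E
Pot 3: 48 chips, eligible: C, D, E
Pot 4: 30 chips, eligible: C, D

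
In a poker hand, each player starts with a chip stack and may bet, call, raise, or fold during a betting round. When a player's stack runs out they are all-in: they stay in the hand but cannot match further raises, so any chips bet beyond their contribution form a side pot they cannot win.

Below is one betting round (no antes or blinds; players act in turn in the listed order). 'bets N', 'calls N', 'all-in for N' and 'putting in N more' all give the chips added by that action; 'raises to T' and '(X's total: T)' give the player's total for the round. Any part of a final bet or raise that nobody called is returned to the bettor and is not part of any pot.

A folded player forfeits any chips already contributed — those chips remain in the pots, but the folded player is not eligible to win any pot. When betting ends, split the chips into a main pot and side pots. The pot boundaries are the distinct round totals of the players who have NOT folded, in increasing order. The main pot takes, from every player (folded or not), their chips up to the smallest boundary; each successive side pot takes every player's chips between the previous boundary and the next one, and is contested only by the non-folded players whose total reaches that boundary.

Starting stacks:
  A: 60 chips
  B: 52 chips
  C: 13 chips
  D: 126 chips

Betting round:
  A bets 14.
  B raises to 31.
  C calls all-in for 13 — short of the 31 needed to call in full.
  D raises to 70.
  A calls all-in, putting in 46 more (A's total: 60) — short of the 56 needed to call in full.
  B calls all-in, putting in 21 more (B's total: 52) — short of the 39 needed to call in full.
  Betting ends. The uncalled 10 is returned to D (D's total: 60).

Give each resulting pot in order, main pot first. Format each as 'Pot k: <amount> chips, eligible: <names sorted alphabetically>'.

Pot 1: 52 chips, eligible: A, B, C, D
Pot 2: 117 chips, eligible: A, B, D
Pot 3: 16 chips, eligible: A, D

Derivation:
Contributions (after 10 returned to D): A=60, B=52, C=13, D=60
Pot levels (distinct totals of non-folded players): 13, 52, 60
Layer 1-13: 13 each from A, B, C, D = 13*4 = 52 chips; eligible A, B, C, D
Layer 14-52: 39 each from A, B, D = 39*3 = 117 chips; eligible A, B, D
Layer 53-60: 8 each from A, D = 8*2 = 16 chips; eligible A, D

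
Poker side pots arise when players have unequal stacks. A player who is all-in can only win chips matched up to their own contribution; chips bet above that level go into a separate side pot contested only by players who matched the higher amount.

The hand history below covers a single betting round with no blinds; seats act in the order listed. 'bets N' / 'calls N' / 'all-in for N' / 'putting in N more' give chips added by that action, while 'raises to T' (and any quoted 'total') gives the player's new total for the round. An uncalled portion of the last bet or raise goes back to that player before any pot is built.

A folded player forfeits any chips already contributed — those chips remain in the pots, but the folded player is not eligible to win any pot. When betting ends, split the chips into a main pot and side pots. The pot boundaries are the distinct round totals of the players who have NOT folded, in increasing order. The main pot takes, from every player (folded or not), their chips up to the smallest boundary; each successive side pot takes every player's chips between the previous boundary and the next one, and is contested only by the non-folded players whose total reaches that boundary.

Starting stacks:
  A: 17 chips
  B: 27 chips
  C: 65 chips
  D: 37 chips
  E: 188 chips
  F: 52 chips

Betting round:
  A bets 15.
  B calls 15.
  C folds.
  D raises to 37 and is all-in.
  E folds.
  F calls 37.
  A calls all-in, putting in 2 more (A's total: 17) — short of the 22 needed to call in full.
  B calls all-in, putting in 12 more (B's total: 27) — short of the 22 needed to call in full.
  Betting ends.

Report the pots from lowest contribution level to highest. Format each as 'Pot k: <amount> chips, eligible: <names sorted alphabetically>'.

Pot 1: 68 chips, eligible: A, B, D, F
Pot 2: 30 chips, eligible: B, D, F
Pot 3: 20 chips, eligible: D, F

Derivation:
Contributions: A=17, B=27, D=37, F=37
Folded: C, E
Pot levels (distinct totals of non-folded players): 17, 27, 37
Layer 1-17: 17 each from A, B, D, F = 17*4 = 68 chips; eligible A, B, D, F
Layer 18-27: 10 each from B, D, F = 10*3 = 30 chips; eligible B, D, F
Layer 28-37: 10 each from D, F = 10*2 = 20 chips; eligible D, F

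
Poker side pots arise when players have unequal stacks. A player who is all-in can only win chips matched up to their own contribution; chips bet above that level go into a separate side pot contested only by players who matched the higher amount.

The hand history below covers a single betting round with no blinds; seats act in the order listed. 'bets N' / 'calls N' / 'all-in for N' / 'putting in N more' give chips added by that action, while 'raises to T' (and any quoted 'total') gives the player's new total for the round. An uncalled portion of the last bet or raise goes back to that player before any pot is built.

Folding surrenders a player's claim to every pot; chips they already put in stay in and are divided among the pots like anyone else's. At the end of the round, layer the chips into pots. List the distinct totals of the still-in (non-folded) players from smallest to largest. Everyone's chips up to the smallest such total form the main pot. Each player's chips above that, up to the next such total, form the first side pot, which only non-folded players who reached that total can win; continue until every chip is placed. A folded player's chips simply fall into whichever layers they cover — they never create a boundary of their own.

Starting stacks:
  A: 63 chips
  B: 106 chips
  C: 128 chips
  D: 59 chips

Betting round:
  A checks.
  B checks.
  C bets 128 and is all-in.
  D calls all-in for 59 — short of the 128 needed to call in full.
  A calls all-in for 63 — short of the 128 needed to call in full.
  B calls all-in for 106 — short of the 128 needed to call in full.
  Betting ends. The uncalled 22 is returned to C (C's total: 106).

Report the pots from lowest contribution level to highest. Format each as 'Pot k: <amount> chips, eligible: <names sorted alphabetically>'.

Contributions (after 22 returned to C): A=63, B=106, C=106, D=59
Pot levels (distinct totals of non-folded players): 59, 63, 106
Layer 1-59: 59 each from A, B, C, D = 59*4 = 236 chips; eligible A, B, C, D
Layer 60-63: 4 each from A, B, C = 4*3 = 12 chips; eligible A, B, C
Layer 64-106: 43 each from B, C = 43*2 = 86 chips; eligible B, C

Pot 1: 236 chips, eligible: A, B, C, D
Pot 2: 12 chips, eligible: A, B, C
Pot 3: 86 chips, eligible: B, C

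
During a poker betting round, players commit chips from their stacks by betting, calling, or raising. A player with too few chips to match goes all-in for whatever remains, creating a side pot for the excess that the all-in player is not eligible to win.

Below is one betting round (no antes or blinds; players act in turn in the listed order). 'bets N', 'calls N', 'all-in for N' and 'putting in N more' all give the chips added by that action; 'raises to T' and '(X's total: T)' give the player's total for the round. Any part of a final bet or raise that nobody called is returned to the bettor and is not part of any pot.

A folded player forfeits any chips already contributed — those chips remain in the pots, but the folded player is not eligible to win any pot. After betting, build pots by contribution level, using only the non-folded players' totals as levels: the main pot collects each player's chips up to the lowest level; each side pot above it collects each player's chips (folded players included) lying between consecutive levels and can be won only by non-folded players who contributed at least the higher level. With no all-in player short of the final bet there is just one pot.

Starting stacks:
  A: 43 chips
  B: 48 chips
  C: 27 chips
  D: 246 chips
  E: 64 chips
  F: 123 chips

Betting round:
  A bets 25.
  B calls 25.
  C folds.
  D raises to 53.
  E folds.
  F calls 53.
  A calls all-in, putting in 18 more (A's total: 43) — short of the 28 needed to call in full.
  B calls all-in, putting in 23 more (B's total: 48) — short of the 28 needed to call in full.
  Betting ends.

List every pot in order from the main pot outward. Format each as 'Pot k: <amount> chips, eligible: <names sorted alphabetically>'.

Contributions: A=43, B=48, D=53, F=53
Folded: C, E
Pot levels (distinct totals of non-folded players): 43, 48, 53
Layer 1-43: 43 each from A, B, D, F = 43*4 = 172 chips; eligible A, B, D, F
Layer 44-48: 5 each from B, D, F = 5*3 = 15 chips; eligible B, D, F
Layer 49-53: 5 each from D, F = 5*2 = 10 chips; eligible D, F

Pot 1: 172 chips, eligible: A, B, D, F
Pot 2: 15 chips, eligible: B, D, F
Pot 3: 10 chips, eligible: D, F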